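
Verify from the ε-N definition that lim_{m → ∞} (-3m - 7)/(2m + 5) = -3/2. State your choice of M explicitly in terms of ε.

Let ε > 0. For m ≥ 1, |(-3m - 7)/(2m + 5) + 3/2| = |1|/(2(2m + 5)) = 1/(2(2m + 5)).
Since 2m + 5 ≥ 2m for m ≥ 1, this is ≤ 1/(2·2m) = (1/4)/m.
So |(-3m - 7)/(2m + 5) + 3/2| < ε whenever m > (1/4)/ε.
Take M = (1/4)/ε. If m > M then |(-3m - 7)/(2m + 5) + 3/2| ≤ (1/4)/m < ε.

M = (1/4)/ε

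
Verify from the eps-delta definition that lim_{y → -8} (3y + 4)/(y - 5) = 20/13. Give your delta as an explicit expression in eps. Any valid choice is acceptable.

delta = min(13/2, (169/38)eps)

Suppose eps > 0. We want delta > 0 with 0 < |y + 8| < delta ⇒ |(3y + 4)/(y - 5) − (20/13)| < eps.
Combining over a common denominator, (3y + 4)/(y - 5) − (20/13) = [(3y + 4)·(-13) − (-20)·(y - 5)] / [(-13)·(y - 5)] = -19(y + 8) / ((-13)(y - 5)).
So |(3y + 4)/(y - 5) − (20/13)| = 19|y + 8| / (13·|y − 5|).
Require delta ≤ 13/2, so |y − 5| ≥ |-13| − |y + 8| > 13 − 13/2 = 13/2.
Hence |(3y + 4)/(y - 5) − (20/13)| < 19|y + 8|/(13·(13/2)) = (38/169)|y + 8|, which is < eps once |y + 8| < (169/38)eps.
Take delta = min(13/2, (169/38)eps). Then 0 < |y + 8| < delta forces both bounds, so |(3y + 4)/(y - 5) − (20/13)| < eps.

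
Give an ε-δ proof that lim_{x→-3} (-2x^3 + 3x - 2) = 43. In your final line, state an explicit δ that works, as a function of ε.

Let ε > 0. We want δ > 0 such that 0 < |x + 3| < δ implies |(-2x^3 + 3x - 2) − 43| < ε.
(-2x^3 + 3x - 2) − 43 = -2x^3 + 3x - 45 = (x + 3)(-2x^2 + 6x - 15).
So |(-2x^3 + 3x - 2) − 43| = |x + 3|·|-2x^2 + 6x - 15|.
Require δ ≤ 2. Then |x + 3| < 2 gives |x| < 5, and by the triangle inequality |-2x^2 + 6x - 15| ≤ 2·5^2 + 6·5 + 15 = 95.
Hence |(-2x^3 + 3x - 2) − 43| ≤ 95|x + 3| < ε provided |x + 3| < ε/95.
Take δ = min(2, ε/95). Then 0 < |x + 3| < δ gives both |x + 3| < 2 and |x + 3| < ε/95, so |(-2x^3 + 3x - 2) − 43| < ε.

δ = min(2, ε/95)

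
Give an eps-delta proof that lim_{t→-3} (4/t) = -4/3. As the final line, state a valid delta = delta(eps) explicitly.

delta = min(3/2, (9/8)eps)

Let eps > 0. We seek delta > 0 such that 0 < |t + 3| < delta implies |4/t + 4/3| < eps.
|4/t + 4/3| = 4·|-3 − t|/(3·|t|) = 4|t + 3|/(3|t|).
Require delta ≤ 3/2 so that |t| > 3 − 3/2 = 3/2, hence 3|t| > 9/2.
Then |4/t + 4/3| < 4|t + 3|/(9/2), which is < eps when |t + 3| < (9/8)eps.
Take delta = min(3/2, (9/8)eps). Then 0 < |t + 3| < delta gives both |t + 3| < 3/2 and |t + 3| < (9/8)eps, so |4/t + 4/3| < eps.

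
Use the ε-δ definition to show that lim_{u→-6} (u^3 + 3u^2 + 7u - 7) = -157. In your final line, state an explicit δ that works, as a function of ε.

δ = min(1, ε/95)

Let ε > 0. We want δ > 0 such that 0 < |u + 6| < δ implies |(u^3 + 3u^2 + 7u - 7) + 157| < ε.
(u^3 + 3u^2 + 7u - 7) + 157 = u^3 + 3u^2 + 7u + 150 = (u + 6)(u^2 - 3u + 25).
So |(u^3 + 3u^2 + 7u - 7) + 157| = |u + 6|·|u^2 - 3u + 25|.
Require δ ≤ 1. Then |u + 6| < 1 gives |u| < 7, and by the triangle inequality |u^2 - 3u + 25| ≤ 7^2 + 3·7 + 25 = 95.
Hence |(u^3 + 3u^2 + 7u - 7) + 157| ≤ 95|u + 6| < ε provided |u + 6| < ε/95.
Take δ = min(1, ε/95). Then 0 < |u + 6| < δ gives both |u + 6| < 1 and |u + 6| < ε/95, so |(u^3 + 3u^2 + 7u - 7) + 157| < ε.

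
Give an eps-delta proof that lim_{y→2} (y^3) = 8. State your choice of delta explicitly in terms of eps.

delta = min(1, eps/19)

Let eps > 0. We seek delta > 0 with 0 < |y − 2| < delta ⇒ |y^3 − 8| < eps.
Factor: y^3 − 8 = (y − 2)(y^2 + 2y + 4), so |y^3 − 8| = |y − 2|·|y^2 + 2y + 4|.
Impose delta ≤ 1 so that |y| < 3; then |y^2 + 2y + 4| ≤ 19.
Hence |y^3 − 8| ≤ 19|y − 2|, which is < eps once |y − 2| < eps/19.
Take delta = min(1, eps/19). If 0 < |y − 2| < delta then both bounds hold and |y^3 − 8| ≤ 19|y − 2| < 19·(eps/19) = eps.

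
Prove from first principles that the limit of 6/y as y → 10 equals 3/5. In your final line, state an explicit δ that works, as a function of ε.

Fix ε > 0. We seek δ > 0 such that 0 < |y − 10| < δ implies |6/y − (3/5)| < ε.
|6/y − (3/5)| = 6·|10 − y|/(10·|y|) = 6|y − 10|/(10|y|).
Require δ ≤ 5 so that |y| > 10 − 5 = 5, hence 10|y| > 50.
Then |6/y − (3/5)| < 6|y − 10|/50, which is < ε when |y − 10| < (25/3)ε.
Take δ = min(5, (25/3)ε). Then 0 < |y − 10| < δ gives both |y − 10| < 5 and |y − 10| < (25/3)ε, so |6/y − (3/5)| < ε.

δ = min(5, (25/3)ε)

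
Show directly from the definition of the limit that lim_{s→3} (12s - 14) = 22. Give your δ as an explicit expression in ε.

Fix ε > 0. We need δ > 0 so that 0 < |s − 3| < δ implies |(12s - 14) − 22| < ε.
|(12s - 14) − 22| = |12s - 36| = 12|s − 3|.
So 12|s − 3| < ε exactly when |s − 3| < ε/12.
Choosing δ = ε/12 gives |(12s - 14) − 22| = 12|s − 3| < ε whenever |s − 3| < δ.

δ = ε/12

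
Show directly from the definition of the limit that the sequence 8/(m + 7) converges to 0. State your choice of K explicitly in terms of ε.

Let ε > 0. For m ≥ 1, |8/(m + 7) − 0| = 8/(m + 7) ≤ 8/m.
We need 8/m < ε, i.e. m > 8/ε.
Take K = 8/ε. If m > K then |8/(m + 7)| ≤ 8/m < ε.

K = 8/ε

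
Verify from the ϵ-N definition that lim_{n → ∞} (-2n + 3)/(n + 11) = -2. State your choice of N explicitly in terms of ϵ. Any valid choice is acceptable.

Let ϵ > 0 be given. For n ≥ 1, |(-2n + 3)/(n + 11) + 2| = |25|/((n + 11)) = 25/((n + 11)).
Since n + 11 ≥ n for n ≥ 1, this is ≤ 25/(n) = 25/n.
So |(-2n + 3)/(n + 11) + 2| < ϵ whenever n > 25/ϵ.
Take N = 25/ϵ. If n > N then |(-2n + 3)/(n + 11) + 2| ≤ 25/n < ϵ.

N = 25/ϵ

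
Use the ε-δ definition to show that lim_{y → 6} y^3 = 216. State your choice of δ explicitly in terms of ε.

δ = min(1, ε/127)

Fix ε > 0. We seek δ > 0 with 0 < |y − 6| < δ ⇒ |y^3 − 216| < ε.
Factor: y^3 − 216 = (y − 6)(y^2 + 6y + 36), so |y^3 − 216| = |y − 6|·|y^2 + 6y + 36|.
Restrict δ ≤ 1. Then |y − 6| < 1 gives |y| < 7, so by the triangle inequality |y^2 + 6y + 36| ≤ 7^2 + 6·7 + 36 = 127.
Hence |y^3 − 216| ≤ 127|y − 6|, which is < ε once |y − 6| < ε/127.
Take δ = min(1, ε/127). If 0 < |y − 6| < δ then both bounds hold and |y^3 − 216| ≤ 127|y − 6| < 127·(ε/127) = ε.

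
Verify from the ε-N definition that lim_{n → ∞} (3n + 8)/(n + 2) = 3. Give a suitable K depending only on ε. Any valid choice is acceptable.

K = 2/ε

Suppose ε > 0. For n ≥ 1, |(3n + 8)/(n + 2) − 3| = |2|/((n + 2)) = 2/((n + 2)).
Since n + 2 ≥ n for n ≥ 1, this is ≤ 2/(n) = 2/n.
So |(3n + 8)/(n + 2) − 3| < ε whenever n > 2/ε.
Take K = 2/ε. If n > K then |(3n + 8)/(n + 2) − 3| ≤ 2/n < ε.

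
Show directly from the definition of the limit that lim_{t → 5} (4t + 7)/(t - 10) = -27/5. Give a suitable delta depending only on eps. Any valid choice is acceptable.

Fix eps > 0. We want delta > 0 with 0 < |t − 5| < delta ⇒ |(4t + 7)/(t - 10) + 27/5| < eps.
Combining over a common denominator, (4t + 7)/(t - 10) + 27/5 = [(4t + 7)·(-5) − 27·(t - 10)] / [(-5)·(t - 10)] = -47(t − 5) / ((-5)(t - 10)).
So |(4t + 7)/(t - 10) + 27/5| = 47|t − 5| / (5·|t − 10|).
Restrict delta ≤ 5/2. Then |t − 5| < 5/2 gives |t − 10| = |(t − 5) + (-5)| ≥ 5 − 5/2 = 5/2.
Hence |(4t + 7)/(t - 10) + 27/5| < 47|t − 5|/(5·(5/2)) = (94/25)|t − 5|, which is < eps once |t − 5| < (25/94)eps.
Take delta = min(5/2, (25/94)eps). Then 0 < |t − 5| < delta forces both bounds, so |(4t + 7)/(t - 10) + 27/5| < eps.

delta = min(5/2, (25/94)eps)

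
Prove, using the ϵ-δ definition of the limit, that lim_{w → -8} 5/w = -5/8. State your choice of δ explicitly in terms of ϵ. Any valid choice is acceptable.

δ = min(4, (32/5)ϵ)

Fix ϵ > 0. We seek δ > 0 such that 0 < |w + 8| < δ implies |5/w + 5/8| < ϵ.
|5/w + 5/8| = 5·|-8 − w|/(8·|w|) = 5|w + 8|/(8|w|).
Restrict δ ≤ 4. Then |w + 8| < 4 gives |w| > 4, so 8|w| > 32.
Then |5/w + 5/8| < 5|w + 8|/32, which is < ϵ when |w + 8| < (32/5)ϵ.
Take δ = min(4, (32/5)ϵ). Then 0 < |w + 8| < δ gives both |w + 8| < 4 and |w + 8| < (32/5)ϵ, so |5/w + 5/8| < ϵ.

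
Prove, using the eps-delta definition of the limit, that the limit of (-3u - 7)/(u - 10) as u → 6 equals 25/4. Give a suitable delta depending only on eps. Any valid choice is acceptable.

delta = min(2, (8/37)eps)

Let eps > 0 be given. We want delta > 0 with 0 < |u − 6| < delta ⇒ |(-3u - 7)/(u - 10) − (25/4)| < eps.
Combining over a common denominator, (-3u - 7)/(u - 10) − (25/4) = [(-3u - 7)·(-4) − (-25)·(u - 10)] / [(-4)·(u - 10)] = 37(u − 6) / ((-4)(u - 10)).
So |(-3u - 7)/(u - 10) − (25/4)| = 37|u − 6| / (4·|u − 10|).
Restrict delta ≤ 2. Then |u − 6| < 2 gives |u − 10| = |(u − 6) + (-4)| ≥ 4 − 2 = 2.
Hence |(-3u - 7)/(u - 10) − (25/4)| < 37|u − 6|/(4·2) = (37/8)|u − 6|, which is < eps once |u − 6| < (8/37)eps.
Take delta = min(2, (8/37)eps). Then 0 < |u − 6| < delta forces both bounds, so |(-3u - 7)/(u - 10) − (25/4)| < eps.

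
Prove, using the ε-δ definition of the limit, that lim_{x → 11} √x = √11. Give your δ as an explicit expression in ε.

Suppose ε > 0. We want δ > 0 such that 0 < |x − 11| < δ implies |√x − √11| < ε.
Multiplying by the conjugate, |√x − √11| = |x − 11|/(√x + √11).
Restrict δ ≤ 11 so that |x − 11| < 11 forces x > 0, and then √x + √11 > √11.
Hence |√x − √11| < |x − 11|/√11, which is < ε once |x − 11| < √11·ε.
Take δ = min(11, √11·ε). If 0 < |x − 11| < δ then x > 0 and |√x − √11| < |x − 11|/√11 < ε.

δ = min(11, √11·ε)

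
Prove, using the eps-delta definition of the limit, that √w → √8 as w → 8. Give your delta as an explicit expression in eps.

Fix eps > 0. We want delta > 0 such that 0 < |w − 8| < delta implies |√w − √8| < eps.
Multiplying by the conjugate, |√w − √8| = |w − 8|/(√w + √8).
Restrict delta ≤ 8 so that |w − 8| < 8 forces w > 0, and then √w + √8 > √8.
Hence |√w − √8| < |w − 8|/√8, which is < eps once |w − 8| < √8·eps.
Take delta = min(8, √8·eps). If 0 < |w − 8| < delta then w > 0 and |√w − √8| < |w − 8|/√8 < eps.

delta = min(8, √8·eps)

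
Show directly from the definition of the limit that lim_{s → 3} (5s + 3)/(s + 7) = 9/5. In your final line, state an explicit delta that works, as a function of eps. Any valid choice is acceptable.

delta = min(5, (25/16)eps)

Fix eps > 0. We want delta > 0 with 0 < |s − 3| < delta ⇒ |(5s + 3)/(s + 7) − (9/5)| < eps.
Combining over a common denominator, (5s + 3)/(s + 7) − (9/5) = [(5s + 3)·10 − 18·(s + 7)] / [10·(s + 7)] = 32(s − 3) / (10(s + 7)).
So |(5s + 3)/(s + 7) − (9/5)| = 32|s − 3| / (10·|s + 7|).
Require delta ≤ 5, so |s + 7| ≥ |10| − |s − 3| > 10 − 5 = 5.
Hence |(5s + 3)/(s + 7) − (9/5)| < 32|s − 3|/(10·5) = (16/25)|s − 3|, which is < eps once |s − 3| < (25/16)eps.
Take delta = min(5, (25/16)eps). Then 0 < |s − 3| < delta forces both bounds, so |(5s + 3)/(s + 7) − (9/5)| < eps.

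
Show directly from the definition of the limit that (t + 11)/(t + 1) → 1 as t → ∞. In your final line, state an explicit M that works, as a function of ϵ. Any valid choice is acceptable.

M = 10/ϵ

Let ϵ > 0 be given. We seek M > 0 such that t > M implies |(t + 11)/(t + 1) − 1| < ϵ.
(t + 11)/(t + 1) − 1 = ((t + 11) − (t + 1)) / ((t + 1)) = 10/((t + 1)).
For t > 0 we have t + 1 > t, so |(t + 11)/(t + 1) − 1| = 10/((t + 1)) < 10/(t) = 10/t.
Thus |(t + 11)/(t + 1) − 1| < ϵ whenever t > 10/ϵ.
Take M = 10/ϵ. If t > M then |(t + 11)/(t + 1) − 1| < 10/t < ϵ.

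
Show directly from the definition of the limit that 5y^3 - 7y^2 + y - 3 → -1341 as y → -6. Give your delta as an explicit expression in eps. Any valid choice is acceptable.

delta = min(2, eps/839)

Suppose eps > 0. We want delta > 0 such that 0 < |y + 6| < delta implies |(5y^3 - 7y^2 + y - 3) + 1341| < eps.
(5y^3 - 7y^2 + y - 3) + 1341 = 5y^3 - 7y^2 + y + 1338 = (y + 6)(5y^2 - 37y + 223).
So |(5y^3 - 7y^2 + y - 3) + 1341| = |y + 6|·|5y^2 - 37y + 223|.
Require delta ≤ 2. Then |y + 6| < 2 gives |y| < 8, and by the triangle inequality |5y^2 - 37y + 223| ≤ 5·8^2 + 37·8 + 223 = 839.
Hence |(5y^3 - 7y^2 + y - 3) + 1341| ≤ 839|y + 6| < eps provided |y + 6| < eps/839.
Choosing delta = min(2, eps/839) ensures both conditions, hence |(5y^3 - 7y^2 + y - 3) + 1341| < eps.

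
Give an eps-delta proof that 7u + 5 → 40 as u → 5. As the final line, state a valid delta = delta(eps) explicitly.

Fix eps > 0. We need delta > 0 so that 0 < |u − 5| < delta implies |(7u + 5) − 40| < eps.
|(7u + 5) − 40| = |7u - 35| = 7|u − 5|.
Thus it suffices that |u − 5| < eps/7.
Take delta = eps/7. If 0 < |u − 5| < delta then |(7u + 5) − 40| = 7|u − 5| < 7·(eps/7) = eps.

delta = eps/7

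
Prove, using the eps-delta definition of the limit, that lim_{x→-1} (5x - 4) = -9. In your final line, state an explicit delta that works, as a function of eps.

delta = eps/5

Let eps > 0 be given. We need delta > 0 so that 0 < |x + 1| < delta implies |(5x - 4) + 9| < eps.
Since (5x - 4) + 9 = 5(x + 1), we have |(5x - 4) + 9| = 5|x + 1|.
So 5|x + 1| < eps exactly when |x + 1| < eps/5.
Take delta = eps/5. If 0 < |x + 1| < delta then |(5x - 4) + 9| = 5|x + 1| < 5·(eps/5) = eps.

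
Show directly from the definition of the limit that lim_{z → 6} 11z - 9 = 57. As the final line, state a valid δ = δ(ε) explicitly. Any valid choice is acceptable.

Fix ε > 0. We need δ > 0 so that 0 < |z − 6| < δ implies |(11z - 9) − 57| < ε.
Since (11z - 9) − 57 = 11(z − 6), we have |(11z - 9) − 57| = 11|z − 6|.
Thus it suffices that |z − 6| < ε/11.
Choosing δ = ε/11 gives |(11z - 9) − 57| = 11|z − 6| < ε whenever |z − 6| < δ.

δ = ε/11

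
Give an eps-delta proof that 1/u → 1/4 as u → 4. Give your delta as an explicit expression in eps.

delta = min(2, 8eps)

Let eps > 0 be given. We seek delta > 0 such that 0 < |u − 4| < delta implies |1/u − (1/4)| < eps.
|1/u − (1/4)| = |4 − u|/(4·|u|) = |u − 4|/(4|u|).
Restrict delta ≤ 2. Then |u − 4| < 2 gives |u| > 2, so 4|u| > 8.
Then |1/u − (1/4)| < |u − 4|/8, which is < eps when |u − 4| < 8eps.
Take delta = min(2, 8eps). Then 0 < |u − 4| < delta gives both |u − 4| < 2 and |u − 4| < 8eps, so |1/u − (1/4)| < eps.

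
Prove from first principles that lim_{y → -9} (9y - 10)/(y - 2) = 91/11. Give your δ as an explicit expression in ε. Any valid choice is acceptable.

Let ε > 0 be given. We want δ > 0 with 0 < |y + 9| < δ ⇒ |(9y - 10)/(y - 2) − (91/11)| < ε.
Combining over a common denominator, (9y - 10)/(y - 2) − (91/11) = [(9y - 10)·(-11) − (-91)·(y - 2)] / [(-11)·(y - 2)] = -8(y + 9) / ((-11)(y - 2)).
So |(9y - 10)/(y - 2) − (91/11)| = 8|y + 9| / (11·|y − 2|).
Require δ ≤ 11/2, so |y − 2| ≥ |-11| − |y + 9| > 11 − 11/2 = 11/2.
Hence |(9y - 10)/(y - 2) − (91/11)| < 8|y + 9|/(11·(11/2)) = (16/121)|y + 9|, which is < ε once |y + 9| < (121/16)ε.
Take δ = min(11/2, (121/16)ε). Then 0 < |y + 9| < δ forces both bounds, so |(9y - 10)/(y - 2) − (91/11)| < ε.

δ = min(11/2, (121/16)ε)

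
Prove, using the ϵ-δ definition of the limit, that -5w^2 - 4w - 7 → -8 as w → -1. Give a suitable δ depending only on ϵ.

Let ϵ > 0 be given. We want δ > 0 such that 0 < |w + 1| < δ implies |(-5w^2 - 4w - 7) + 8| < ϵ.
(-5w^2 - 4w - 7) + 8 = -5w^2 - 4w + 1 = (w + 1)(-5w + 1).
So |(-5w^2 - 4w - 7) + 8| = |w + 1|·|-5w + 1|.
Require δ ≤ 1. Then |w + 1| < 1 gives |w| < 2, and by the triangle inequality |-5w + 1| ≤ 5·2 + 1 = 11.
Hence |(-5w^2 - 4w - 7) + 8| ≤ 11|w + 1| < ϵ provided |w + 1| < ϵ/11.
Take δ = min(1, ϵ/11). Then 0 < |w + 1| < δ gives both |w + 1| < 1 and |w + 1| < ϵ/11, so |(-5w^2 - 4w - 7) + 8| < ϵ.

δ = min(1, ϵ/11)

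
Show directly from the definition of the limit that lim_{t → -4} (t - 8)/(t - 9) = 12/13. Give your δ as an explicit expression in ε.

δ = min(13/2, (169/2)ε)

Fix ε > 0. We want δ > 0 with 0 < |t + 4| < δ ⇒ |(t - 8)/(t - 9) − (12/13)| < ε.
Combining over a common denominator, (t - 8)/(t - 9) − (12/13) = [(t - 8)·(-13) − (-12)·(t - 9)] / [(-13)·(t - 9)] = -1(t + 4) / ((-13)(t - 9)).
So |(t - 8)/(t - 9) − (12/13)| = |t + 4| / (13·|t − 9|).
Require δ ≤ 13/2, so |t − 9| ≥ |-13| − |t + 4| > 13 − 13/2 = 13/2.
Hence |(t - 8)/(t - 9) − (12/13)| < |t + 4|/(13·(13/2)) = (2/169)|t + 4|, which is < ε once |t + 4| < (169/2)ε.
Take δ = min(13/2, (169/2)ε). Then 0 < |t + 4| < δ forces both bounds, so |(t - 8)/(t - 9) − (12/13)| < ε.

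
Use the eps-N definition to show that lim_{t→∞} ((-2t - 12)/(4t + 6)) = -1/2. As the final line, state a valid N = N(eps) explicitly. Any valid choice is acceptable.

N = (9/4)/eps

Fix eps > 0. We seek N > 0 such that t > N implies |(-2t - 12)/(4t + 6) + 1/2| < eps.
(-2t - 12)/(4t + 6) + 1/2 = (4(-2t - 12) − (-2)(4t + 6)) / (4(4t + 6)) = -36/(4(4t + 6)).
For t > 0 we have 4t + 6 > 4t, so |(-2t - 12)/(4t + 6) + 1/2| = 36/(4(4t + 6)) < 36/(4·4t) = (9/4)/t.
Thus |(-2t - 12)/(4t + 6) + 1/2| < eps whenever t > (9/4)/eps.
Take N = (9/4)/eps. If t > N then |(-2t - 12)/(4t + 6) + 1/2| < (9/4)/t < eps.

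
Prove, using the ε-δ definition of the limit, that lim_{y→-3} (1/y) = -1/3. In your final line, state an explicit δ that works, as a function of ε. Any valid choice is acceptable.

Suppose ε > 0. We seek δ > 0 such that 0 < |y + 3| < δ implies |1/y + 1/3| < ε.
|1/y + 1/3| = |-3 − y|/(3·|y|) = |y + 3|/(3|y|).
Require δ ≤ 3/2 so that |y| > 3 − 3/2 = 3/2, hence 3|y| > 9/2.
Then |1/y + 1/3| < |y + 3|/(9/2), which is < ε when |y + 3| < (9/2)ε.
Take δ = min(3/2, (9/2)ε). Then 0 < |y + 3| < δ gives both |y + 3| < 3/2 and |y + 3| < (9/2)ε, so |1/y + 1/3| < ε.

δ = min(3/2, (9/2)ε)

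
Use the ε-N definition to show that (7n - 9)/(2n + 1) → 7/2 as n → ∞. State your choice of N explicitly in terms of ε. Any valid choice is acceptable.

Let ε > 0. For n ≥ 1, |(7n - 9)/(2n + 1) − (7/2)| = |-25|/(2(2n + 1)) = 25/(2(2n + 1)).
Since 2n + 1 ≥ 2n for n ≥ 1, this is ≤ 25/(2·2n) = (25/4)/n.
So |(7n - 9)/(2n + 1) − (7/2)| < ε whenever n > (25/4)/ε.
Take N = (25/4)/ε. If n > N then |(7n - 9)/(2n + 1) − (7/2)| ≤ (25/4)/n < ε.

N = (25/4)/ε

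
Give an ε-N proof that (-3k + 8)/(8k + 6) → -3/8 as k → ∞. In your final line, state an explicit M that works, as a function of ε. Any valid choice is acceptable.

Fix ε > 0. For k ≥ 1, |(-3k + 8)/(8k + 6) + 3/8| = |82|/(8(8k + 6)) = 82/(8(8k + 6)).
Since 8k + 6 ≥ 8k for k ≥ 1, this is ≤ 82/(8·8k) = (41/32)/k.
So |(-3k + 8)/(8k + 6) + 3/8| < ε whenever k > (41/32)/ε.
Take M = (41/32)/ε. If k > M then |(-3k + 8)/(8k + 6) + 3/8| ≤ (41/32)/k < ε.

M = (41/32)/ε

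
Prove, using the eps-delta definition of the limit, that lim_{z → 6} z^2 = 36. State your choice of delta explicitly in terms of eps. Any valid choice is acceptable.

Let eps > 0. We seek delta > 0 with 0 < |z − 6| < delta ⇒ |z^2 − 36| < eps.
Factor: z^2 − 36 = (z − 6)(z + 6), so |z^2 − 36| = |z − 6|·|z + 6|.
Impose delta ≤ 2 so that |z| < 8; then |z + 6| ≤ 14.
Hence |z^2 − 36| ≤ 14|z − 6|, which is < eps once |z − 6| < eps/14.
Take delta = min(2, eps/14). If 0 < |z − 6| < delta then both bounds hold and |z^2 − 36| ≤ 14|z − 6| < 14·(eps/14) = eps.

delta = min(2, eps/14)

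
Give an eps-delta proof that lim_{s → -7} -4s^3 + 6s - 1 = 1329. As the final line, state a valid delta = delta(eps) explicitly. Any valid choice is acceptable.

Let eps > 0 be given. We want delta > 0 such that 0 < |s + 7| < delta implies |(-4s^3 + 6s - 1) − 1329| < eps.
(-4s^3 + 6s - 1) − 1329 = -4s^3 + 6s - 1330 = (s + 7)(-4s^2 + 28s - 190).
So |(-4s^3 + 6s - 1) − 1329| = |s + 7|·|-4s^2 + 28s - 190|.
Assume first that |s + 7| < 1, so |s| < 8. Then |-4s^2 + 28s - 190| ≤ 4·8^2 + 28·8 + 190 = 670.
Hence |(-4s^3 + 6s - 1) − 1329| ≤ 670|s + 7| < eps provided |s + 7| < eps/670.
Take delta = min(1, eps/670). Then 0 < |s + 7| < delta gives both |s + 7| < 1 and |s + 7| < eps/670, so |(-4s^3 + 6s - 1) − 1329| < eps.

delta = min(1, eps/670)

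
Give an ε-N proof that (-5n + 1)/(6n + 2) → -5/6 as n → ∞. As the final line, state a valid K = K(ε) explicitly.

Fix ε > 0. For n ≥ 1, |(-5n + 1)/(6n + 2) + 5/6| = |16|/(6(6n + 2)) = 16/(6(6n + 2)).
Since 6n + 2 ≥ 6n for n ≥ 1, this is ≤ 16/(6·6n) = (4/9)/n.
So |(-5n + 1)/(6n + 2) + 5/6| < ε whenever n > (4/9)/ε.
Take K = (4/9)/ε. If n > K then |(-5n + 1)/(6n + 2) + 5/6| ≤ (4/9)/n < ε.

K = (4/9)/ε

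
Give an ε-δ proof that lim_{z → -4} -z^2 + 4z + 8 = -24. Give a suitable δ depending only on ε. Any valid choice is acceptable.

δ = min(2, ε/14)

Let ε > 0 be given. We want δ > 0 such that 0 < |z + 4| < δ implies |(-z^2 + 4z + 8) + 24| < ε.
(-z^2 + 4z + 8) + 24 = -z^2 + 4z + 32 = (z + 4)(-z + 8).
So |(-z^2 + 4z + 8) + 24| = |z + 4|·|-z + 8|.
Assume first that |z + 4| < 2, so |z| < 6. Then |-z + 8| ≤ 6 + 8 = 14.
Hence |(-z^2 + 4z + 8) + 24| ≤ 14|z + 4| < ε provided |z + 4| < ε/14.
Choosing δ = min(2, ε/14) ensures both conditions, hence |(-z^2 + 4z + 8) + 24| < ε.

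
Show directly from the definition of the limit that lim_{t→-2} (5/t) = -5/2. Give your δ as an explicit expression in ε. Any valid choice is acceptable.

δ = min(1, (2/5)ε)

Let ε > 0. We seek δ > 0 such that 0 < |t + 2| < δ implies |5/t + 5/2| < ε.
|5/t + 5/2| = 5·|-2 − t|/(2·|t|) = 5|t + 2|/(2|t|).
Restrict δ ≤ 1. Then |t + 2| < 1 gives |t| > 1, so 2|t| > 2.
Then |5/t + 5/2| < 5|t + 2|/2, which is < ε when |t + 2| < (2/5)ε.
Take δ = min(1, (2/5)ε). Then 0 < |t + 2| < δ gives both |t + 2| < 1 and |t + 2| < (2/5)ε, so |5/t + 5/2| < ε.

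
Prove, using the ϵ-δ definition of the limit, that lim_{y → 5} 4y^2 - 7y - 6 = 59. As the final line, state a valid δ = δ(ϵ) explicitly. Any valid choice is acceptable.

Fix ϵ > 0. We want δ > 0 such that 0 < |y − 5| < δ implies |(4y^2 - 7y - 6) − 59| < ϵ.
(4y^2 - 7y - 6) − 59 = 4y^2 - 7y - 65 = (y − 5)(4y + 13).
So |(4y^2 - 7y - 6) − 59| = |y − 5|·|4y + 13|.
Require δ ≤ 1. Then |y − 5| < 1 gives |y| < 6, and by the triangle inequality |4y + 13| ≤ 4·6 + 13 = 37.
Hence |(4y^2 - 7y - 6) − 59| ≤ 37|y − 5| < ϵ provided |y − 5| < ϵ/37.
Take δ = min(1, ϵ/37). Then 0 < |y − 5| < δ gives both |y − 5| < 1 and |y − 5| < ϵ/37, so |(4y^2 - 7y - 6) − 59| < ϵ.

δ = min(1, ϵ/37)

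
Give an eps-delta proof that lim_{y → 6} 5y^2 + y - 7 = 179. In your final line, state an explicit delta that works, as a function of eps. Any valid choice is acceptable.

Fix eps > 0. We want delta > 0 such that 0 < |y − 6| < delta implies |(5y^2 + y - 7) − 179| < eps.
(5y^2 + y - 7) − 179 = 5y^2 + y - 186 = (y − 6)(5y + 31).
So |(5y^2 + y - 7) − 179| = |y − 6|·|5y + 31|.
Assume first that |y − 6| < 2, so |y| < 8. Then |5y + 31| ≤ 5·8 + 31 = 71.
Hence |(5y^2 + y - 7) − 179| ≤ 71|y − 6| < eps provided |y − 6| < eps/71.
Take delta = min(2, eps/71). Then 0 < |y − 6| < delta gives both |y − 6| < 2 and |y − 6| < eps/71, so |(5y^2 + y - 7) − 179| < eps.

delta = min(2, eps/71)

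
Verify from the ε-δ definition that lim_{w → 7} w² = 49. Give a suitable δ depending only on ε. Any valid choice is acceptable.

Fix ε > 0. We seek δ > 0 with 0 < |w − 7| < δ ⇒ |w² − 49| < ε.
Factor: w² − 49 = (w − 7)(w + 7), so |w² − 49| = |w − 7|·|w + 7|.
Impose δ ≤ 2 so that |w| < 9; then |w + 7| ≤ 16.
Hence |w² − 49| ≤ 16|w − 7|, which is < ε once |w − 7| < ε/16.
Take δ = min(2, ε/16). If 0 < |w − 7| < δ then both bounds hold and |w² − 49| ≤ 16|w − 7| < 16·(ε/16) = ε.

δ = min(2, ε/16)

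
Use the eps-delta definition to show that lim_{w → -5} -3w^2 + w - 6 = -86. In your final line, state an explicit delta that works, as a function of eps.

Fix eps > 0. We want delta > 0 such that 0 < |w + 5| < delta implies |(-3w^2 + w - 6) + 86| < eps.
(-3w^2 + w - 6) + 86 = -3w^2 + w + 80 = (w + 5)(-3w + 16).
So |(-3w^2 + w - 6) + 86| = |w + 5|·|-3w + 16|.
Require delta ≤ 1. Then |w + 5| < 1 gives |w| < 6, and by the triangle inequality |-3w + 16| ≤ 3·6 + 16 = 34.
Hence |(-3w^2 + w - 6) + 86| ≤ 34|w + 5| < eps provided |w + 5| < eps/34.
Take delta = min(1, eps/34). Then 0 < |w + 5| < delta gives both |w + 5| < 1 and |w + 5| < eps/34, so |(-3w^2 + w - 6) + 86| < eps.

delta = min(1, eps/34)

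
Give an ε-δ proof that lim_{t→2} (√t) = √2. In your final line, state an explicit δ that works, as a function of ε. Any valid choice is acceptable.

Let ε > 0. We want δ > 0 such that 0 < |t − 2| < δ implies |√t − √2| < ε.
Rationalise: √t − √2 = (t − 2)/(√t + √2), so |√t − √2| = |t − 2|/(√t + √2).
Restrict δ ≤ 2 so that |t − 2| < 2 forces t > 0, and then √t + √2 > √2.
Hence |√t − √2| < |t − 2|/√2, which is < ε once |t − 2| < √2·ε.
Take δ = min(2, √2·ε). If 0 < |t − 2| < δ then t > 0 and |√t − √2| < |t − 2|/√2 < ε.

δ = min(2, √2·ε)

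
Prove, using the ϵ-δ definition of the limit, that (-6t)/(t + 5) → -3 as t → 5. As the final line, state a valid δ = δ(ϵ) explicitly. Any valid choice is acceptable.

δ = min(5, (5/3)ϵ)

Suppose ϵ > 0. We want δ > 0 with 0 < |t − 5| < δ ⇒ |(-6t)/(t + 5) + 3| < ϵ.
Combining over a common denominator, (-6t)/(t + 5) + 3 = [(-6t)·10 − (-30)·(t + 5)] / [10·(t + 5)] = -30(t − 5) / (10(t + 5)).
So |(-6t)/(t + 5) + 3| = 30|t − 5| / (10·|t + 5|).
Require δ ≤ 5, so |t + 5| ≥ |10| − |t − 5| > 10 − 5 = 5.
Hence |(-6t)/(t + 5) + 3| < 30|t − 5|/(10·5) = (3/5)|t − 5|, which is < ϵ once |t − 5| < (5/3)ϵ.
Take δ = min(5, (5/3)ϵ). Then 0 < |t − 5| < δ forces both bounds, so |(-6t)/(t + 5) + 3| < ϵ.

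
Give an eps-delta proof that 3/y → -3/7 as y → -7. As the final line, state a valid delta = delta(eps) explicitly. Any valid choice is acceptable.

delta = min(7/2, (49/6)eps)

Let eps > 0. We seek delta > 0 such that 0 < |y + 7| < delta implies |3/y + 3/7| < eps.
|3/y + 3/7| = 3·|-7 − y|/(7·|y|) = 3|y + 7|/(7|y|).
Restrict delta ≤ 7/2. Then |y + 7| < 7/2 gives |y| > 7/2, so 7|y| > 49/2.
Then |3/y + 3/7| < 3|y + 7|/(49/2), which is < eps when |y + 7| < (49/6)eps.
Take delta = min(7/2, (49/6)eps). Then 0 < |y + 7| < delta gives both |y + 7| < 7/2 and |y + 7| < (49/6)eps, so |3/y + 3/7| < eps.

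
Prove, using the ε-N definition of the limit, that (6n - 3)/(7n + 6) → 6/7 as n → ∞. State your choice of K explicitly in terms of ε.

Suppose ε > 0. For n ≥ 1, |(6n - 3)/(7n + 6) − (6/7)| = |-57|/(7(7n + 6)) = 57/(7(7n + 6)).
Since 7n + 6 ≥ 7n for n ≥ 1, this is ≤ 57/(7·7n) = (57/49)/n.
So |(6n - 3)/(7n + 6) − (6/7)| < ε whenever n > (57/49)/ε.
Take K = (57/49)/ε. If n > K then |(6n - 3)/(7n + 6) − (6/7)| ≤ (57/49)/n < ε.

K = (57/49)/ε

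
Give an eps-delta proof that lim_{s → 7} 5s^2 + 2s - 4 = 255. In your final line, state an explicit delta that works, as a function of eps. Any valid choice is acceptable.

Suppose eps > 0. We want delta > 0 such that 0 < |s − 7| < delta implies |(5s^2 + 2s - 4) − 255| < eps.
(5s^2 + 2s - 4) − 255 = 5s^2 + 2s - 259 = (s − 7)(5s + 37).
So |(5s^2 + 2s - 4) − 255| = |s − 7|·|5s + 37|.
Assume first that |s − 7| < 2, so |s| < 9. Then |5s + 37| ≤ 5·9 + 37 = 82.
Hence |(5s^2 + 2s - 4) − 255| ≤ 82|s − 7| < eps provided |s − 7| < eps/82.
Choosing delta = min(2, eps/82) ensures both conditions, hence |(5s^2 + 2s - 4) − 255| < eps.

delta = min(2, eps/82)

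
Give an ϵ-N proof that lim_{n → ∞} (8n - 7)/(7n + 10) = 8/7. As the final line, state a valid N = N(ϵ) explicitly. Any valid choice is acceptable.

N = (129/49)/ϵ

Suppose ϵ > 0. For n ≥ 1, |(8n - 7)/(7n + 10) − (8/7)| = |-129|/(7(7n + 10)) = 129/(7(7n + 10)).
Since 7n + 10 ≥ 7n for n ≥ 1, this is ≤ 129/(7·7n) = (129/49)/n.
So |(8n - 7)/(7n + 10) − (8/7)| < ϵ whenever n > (129/49)/ϵ.
Take N = (129/49)/ϵ. If n > N then |(8n - 7)/(7n + 10) − (8/7)| ≤ (129/49)/n < ϵ.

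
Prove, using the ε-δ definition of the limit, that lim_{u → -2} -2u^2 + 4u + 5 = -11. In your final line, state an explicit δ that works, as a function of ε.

Let ε > 0. We want δ > 0 such that 0 < |u + 2| < δ implies |(-2u^2 + 4u + 5) + 11| < ε.
(-2u^2 + 4u + 5) + 11 = -2u^2 + 4u + 16 = (u + 2)(-2u + 8).
So |(-2u^2 + 4u + 5) + 11| = |u + 2|·|-2u + 8|.
Assume first that |u + 2| < 1, so |u| < 3. Then |-2u + 8| ≤ 2·3 + 8 = 14.
Hence |(-2u^2 + 4u + 5) + 11| ≤ 14|u + 2| < ε provided |u + 2| < ε/14.
Choosing δ = min(1, ε/14) ensures both conditions, hence |(-2u^2 + 4u + 5) + 11| < ε.

δ = min(1, ε/14)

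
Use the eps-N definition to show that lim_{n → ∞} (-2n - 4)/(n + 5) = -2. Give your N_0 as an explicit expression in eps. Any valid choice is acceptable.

Let eps > 0. For n ≥ 1, |(-2n - 4)/(n + 5) + 2| = |6|/((n + 5)) = 6/((n + 5)).
Since n + 5 ≥ n for n ≥ 1, this is ≤ 6/(n) = 6/n.
So |(-2n - 4)/(n + 5) + 2| < eps whenever n > 6/eps.
Take N_0 = 6/eps. If n > N_0 then |(-2n - 4)/(n + 5) + 2| ≤ 6/n < eps.

N_0 = 6/eps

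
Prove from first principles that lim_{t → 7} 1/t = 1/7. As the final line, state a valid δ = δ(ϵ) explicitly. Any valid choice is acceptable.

δ = min(7/2, (49/2)ϵ)

Suppose ϵ > 0. We seek δ > 0 such that 0 < |t − 7| < δ implies |1/t − (1/7)| < ϵ.
|1/t − (1/7)| = |7 − t|/(7·|t|) = |t − 7|/(7|t|).
Restrict δ ≤ 7/2. Then |t − 7| < 7/2 gives |t| > 7/2, so 7|t| > 49/2.
Then |1/t − (1/7)| < |t − 7|/(49/2), which is < ϵ when |t − 7| < (49/2)ϵ.
Take δ = min(7/2, (49/2)ϵ). Then 0 < |t − 7| < δ gives both |t − 7| < 7/2 and |t − 7| < (49/2)ϵ, so |1/t − (1/7)| < ϵ.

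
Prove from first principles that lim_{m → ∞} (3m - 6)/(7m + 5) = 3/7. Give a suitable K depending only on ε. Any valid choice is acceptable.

Fix ε > 0. For m ≥ 1, |(3m - 6)/(7m + 5) − (3/7)| = |-57|/(7(7m + 5)) = 57/(7(7m + 5)).
Since 7m + 5 ≥ 7m for m ≥ 1, this is ≤ 57/(7·7m) = (57/49)/m.
So |(3m - 6)/(7m + 5) − (3/7)| < ε whenever m > (57/49)/ε.
Take K = (57/49)/ε. If m > K then |(3m - 6)/(7m + 5) − (3/7)| ≤ (57/49)/m < ε.

K = (57/49)/ε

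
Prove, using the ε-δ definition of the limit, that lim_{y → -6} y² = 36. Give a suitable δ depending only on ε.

δ = min(1, ε/13)

Let ε > 0. We seek δ > 0 with 0 < |y + 6| < δ ⇒ |y² − 36| < ε.
Factor: y² − 36 = (y + 6)(y - 6), so |y² − 36| = |y + 6|·|y - 6|.
Restrict δ ≤ 1. Then |y + 6| < 1 gives |y| < 7, so by the triangle inequality |y - 6| ≤ 7 + 6 = 13.
Hence |y² − 36| ≤ 13|y + 6|, which is < ε once |y + 6| < ε/13.
Take δ = min(1, ε/13). If 0 < |y + 6| < δ then both bounds hold and |y² − 36| ≤ 13|y + 6| < 13·(ε/13) = ε.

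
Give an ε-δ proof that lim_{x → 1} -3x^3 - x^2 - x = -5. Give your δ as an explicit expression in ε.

δ = min(1, ε/25)

Suppose ε > 0. We want δ > 0 such that 0 < |x − 1| < δ implies |(-3x^3 - x^2 - x) + 5| < ε.
(-3x^3 - x^2 - x) + 5 = -3x^3 - x^2 - x + 5 = (x − 1)(-3x^2 - 4x - 5).
So |(-3x^3 - x^2 - x) + 5| = |x − 1|·|-3x^2 - 4x - 5|.
Assume first that |x − 1| < 1, so |x| < 2. Then |-3x^2 - 4x - 5| ≤ 3·2^2 + 4·2 + 5 = 25.
Hence |(-3x^3 - x^2 - x) + 5| ≤ 25|x − 1| < ε provided |x − 1| < ε/25.
Choosing δ = min(1, ε/25) ensures both conditions, hence |(-3x^3 - x^2 - x) + 5| < ε.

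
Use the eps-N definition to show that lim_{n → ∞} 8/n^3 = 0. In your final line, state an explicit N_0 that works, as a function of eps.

Fix eps > 0. For n ≥ 1, |8/n^3 − 0| = 8/n^3.
8/n^3 < eps ⇔ n^3 > 8/eps ⇔ n > (8/eps)^{1/3}.
Take N_0 = (8/eps)^{1/3}. Then n > N_0 implies 8/n^3 < eps.

N_0 = (8/eps)^{1/3}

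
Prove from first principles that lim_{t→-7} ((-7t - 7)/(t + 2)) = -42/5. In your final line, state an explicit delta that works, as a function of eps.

Fix eps > 0. We want delta > 0 with 0 < |t + 7| < delta ⇒ |(-7t - 7)/(t + 2) + 42/5| < eps.
Combining over a common denominator, (-7t - 7)/(t + 2) + 42/5 = [(-7t - 7)·(-5) − 42·(t + 2)] / [(-5)·(t + 2)] = -7(t + 7) / ((-5)(t + 2)).
So |(-7t - 7)/(t + 2) + 42/5| = 7|t + 7| / (5·|t + 2|).
Require delta ≤ 5/2, so |t + 2| ≥ |-5| − |t + 7| > 5 − 5/2 = 5/2.
Hence |(-7t - 7)/(t + 2) + 42/5| < 7|t + 7|/(5·(5/2)) = (14/25)|t + 7|, which is < eps once |t + 7| < (25/14)eps.
Take delta = min(5/2, (25/14)eps). Then 0 < |t + 7| < delta forces both bounds, so |(-7t - 7)/(t + 2) + 42/5| < eps.

delta = min(5/2, (25/14)eps)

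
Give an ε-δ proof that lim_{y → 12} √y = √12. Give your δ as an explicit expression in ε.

Let ε > 0 be given. We want δ > 0 such that 0 < |y − 12| < δ implies |√y − √12| < ε.
Rationalise: √y − √12 = (y − 12)/(√y + √12), so |√y − √12| = |y − 12|/(√y + √12).
Restrict δ ≤ 12 so that |y − 12| < 12 forces y > 0, and then √y + √12 > √12.
Hence |√y − √12| < |y − 12|/√12, which is < ε once |y − 12| < √12·ε.
Take δ = min(12, √12·ε). If 0 < |y − 12| < δ then y > 0 and |√y − √12| < |y − 12|/√12 < ε.

δ = min(12, √12·ε)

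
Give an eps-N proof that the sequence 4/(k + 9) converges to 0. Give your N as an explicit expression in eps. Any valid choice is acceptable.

Let eps > 0 be given. For k ≥ 1, |4/(k + 9) − 0| = 4/(k + 9) ≤ 4/k.
We need 4/k < eps, i.e. k > 4/eps.
Take N = 4/eps. If k > N then |4/(k + 9)| ≤ 4/k < eps.

N = 4/eps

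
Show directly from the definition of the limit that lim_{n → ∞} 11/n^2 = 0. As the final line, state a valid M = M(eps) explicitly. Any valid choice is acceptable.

M = (11/eps)^{1/2}

Fix eps > 0. For n ≥ 1, |11/n^2 − 0| = 11/n^2.
11/n^2 < eps ⇔ n^2 > 11/eps ⇔ n > (11/eps)^{1/2}.
Take M = (11/eps)^{1/2}. Then n > M implies 11/n^2 < eps.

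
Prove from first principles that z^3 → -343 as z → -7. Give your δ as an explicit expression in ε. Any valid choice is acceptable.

δ = min(1, ε/169)

Fix ε > 0. We seek δ > 0 with 0 < |z + 7| < δ ⇒ |z^3 + 343| < ε.
Factor: z^3 + 343 = (z + 7)(z^2 - 7z + 49), so |z^3 + 343| = |z + 7|·|z^2 - 7z + 49|.
Restrict δ ≤ 1. Then |z + 7| < 1 gives |z| < 8, so by the triangle inequality |z^2 - 7z + 49| ≤ 8^2 + 7·8 + 49 = 169.
Hence |z^3 + 343| ≤ 169|z + 7|, which is < ε once |z + 7| < ε/169.
Take δ = min(1, ε/169). If 0 < |z + 7| < δ then both bounds hold and |z^3 + 343| ≤ 169|z + 7| < 169·(ε/169) = ε.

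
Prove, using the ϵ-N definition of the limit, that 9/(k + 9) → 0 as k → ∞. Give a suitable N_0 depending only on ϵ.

N_0 = 9/ϵ

Let ϵ > 0. For k ≥ 1, |9/(k + 9) − 0| = 9/(k + 9) ≤ 9/k.
We need 9/k < ϵ, i.e. k > 9/ϵ.
Take N_0 = 9/ϵ. If k > N_0 then |9/(k + 9)| ≤ 9/k < ϵ.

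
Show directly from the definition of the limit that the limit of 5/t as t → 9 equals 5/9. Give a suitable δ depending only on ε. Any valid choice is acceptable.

Let ε > 0 be given. We seek δ > 0 such that 0 < |t − 9| < δ implies |5/t − (5/9)| < ε.
|5/t − (5/9)| = 5·|9 − t|/(9·|t|) = 5|t − 9|/(9|t|).
Restrict δ ≤ 9/2. Then |t − 9| < 9/2 gives |t| > 9/2, so 9|t| > 81/2.
Then |5/t − (5/9)| < 5|t − 9|/(81/2), which is < ε when |t − 9| < (81/10)ε.
Take δ = min(9/2, (81/10)ε). Then 0 < |t − 9| < δ gives both |t − 9| < 9/2 and |t − 9| < (81/10)ε, so |5/t − (5/9)| < ε.

δ = min(9/2, (81/10)ε)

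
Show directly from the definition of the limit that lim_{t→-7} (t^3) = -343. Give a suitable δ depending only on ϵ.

δ = min(1, ϵ/169)

Let ϵ > 0. We seek δ > 0 with 0 < |t + 7| < δ ⇒ |t^3 + 343| < ϵ.
Factor: t^3 + 343 = (t + 7)(t^2 - 7t + 49), so |t^3 + 343| = |t + 7|·|t^2 - 7t + 49|.
Restrict δ ≤ 1. Then |t + 7| < 1 gives |t| < 8, so by the triangle inequality |t^2 - 7t + 49| ≤ 8^2 + 7·8 + 49 = 169.
Hence |t^3 + 343| ≤ 169|t + 7|, which is < ϵ once |t + 7| < ϵ/169.
Take δ = min(1, ϵ/169). If 0 < |t + 7| < δ then both bounds hold and |t^3 + 343| ≤ 169|t + 7| < 169·(ϵ/169) = ϵ.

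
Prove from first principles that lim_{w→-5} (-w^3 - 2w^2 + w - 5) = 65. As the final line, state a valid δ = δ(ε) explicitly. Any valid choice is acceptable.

δ = min(2, ε/84)

Let ε > 0 be given. We want δ > 0 such that 0 < |w + 5| < δ implies |(-w^3 - 2w^2 + w - 5) − 65| < ε.
(-w^3 - 2w^2 + w - 5) − 65 = -w^3 - 2w^2 + w - 70 = (w + 5)(-w^2 + 3w - 14).
So |(-w^3 - 2w^2 + w - 5) − 65| = |w + 5|·|-w^2 + 3w - 14|.
Assume first that |w + 5| < 2, so |w| < 7. Then |-w^2 + 3w - 14| ≤ 7^2 + 3·7 + 14 = 84.
Hence |(-w^3 - 2w^2 + w - 5) − 65| ≤ 84|w + 5| < ε provided |w + 5| < ε/84.
Choosing δ = min(2, ε/84) ensures both conditions, hence |(-w^3 - 2w^2 + w - 5) − 65| < ε.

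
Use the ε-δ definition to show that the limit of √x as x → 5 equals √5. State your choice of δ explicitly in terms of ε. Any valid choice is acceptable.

δ = min(5, √5·ε)

Let ε > 0 be given. We want δ > 0 such that 0 < |x − 5| < δ implies |√x − √5| < ε.
Multiplying by the conjugate, |√x − √5| = |x − 5|/(√x + √5).
Restrict δ ≤ 5 so that |x − 5| < 5 forces x > 0, and then √x + √5 > √5.
Hence |√x − √5| < |x − 5|/√5, which is < ε once |x − 5| < √5·ε.
Take δ = min(5, √5·ε). If 0 < |x − 5| < δ then x > 0 and |√x − √5| < |x − 5|/√5 < ε.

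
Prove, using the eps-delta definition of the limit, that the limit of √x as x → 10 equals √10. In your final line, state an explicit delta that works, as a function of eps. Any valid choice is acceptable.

Let eps > 0. We want delta > 0 such that 0 < |x − 10| < delta implies |√x − √10| < eps.
Rationalise: √x − √10 = (x − 10)/(√x + √10), so |√x − √10| = |x − 10|/(√x + √10).
Restrict delta ≤ 10 so that |x − 10| < 10 forces x > 0, and then √x + √10 > √10.
Hence |√x − √10| < |x − 10|/√10, which is < eps once |x − 10| < √10·eps.
Take delta = min(10, √10·eps). If 0 < |x − 10| < delta then x > 0 and |√x − √10| < |x − 10|/√10 < eps.

delta = min(10, √10·eps)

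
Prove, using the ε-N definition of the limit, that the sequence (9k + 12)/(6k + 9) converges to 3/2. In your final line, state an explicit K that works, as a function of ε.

K = (1/4)/ε

Let ε > 0. For k ≥ 1, |(9k + 12)/(6k + 9) − (3/2)| = |-9|/(6(6k + 9)) = 9/(6(6k + 9)).
Since 6k + 9 ≥ 6k for k ≥ 1, this is ≤ 9/(6·6k) = (1/4)/k.
So |(9k + 12)/(6k + 9) − (3/2)| < ε whenever k > (1/4)/ε.
Take K = (1/4)/ε. If k > K then |(9k + 12)/(6k + 9) − (3/2)| ≤ (1/4)/k < ε.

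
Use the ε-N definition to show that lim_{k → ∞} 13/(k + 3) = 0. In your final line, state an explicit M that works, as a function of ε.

M = 13/ε

Let ε > 0 be given. For k ≥ 1, |13/(k + 3) − 0| = 13/(k + 3) ≤ 13/k.
We need 13/k < ε, i.e. k > 13/ε.
Take M = 13/ε. If k > M then |13/(k + 3)| ≤ 13/k < ε.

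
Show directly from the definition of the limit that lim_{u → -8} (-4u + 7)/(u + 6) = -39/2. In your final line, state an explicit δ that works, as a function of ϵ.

δ = min(1, (2/31)ϵ)

Let ϵ > 0. We want δ > 0 with 0 < |u + 8| < δ ⇒ |(-4u + 7)/(u + 6) + 39/2| < ϵ.
Combining over a common denominator, (-4u + 7)/(u + 6) + 39/2 = [(-4u + 7)·(-2) − 39·(u + 6)] / [(-2)·(u + 6)] = -31(u + 8) / ((-2)(u + 6)).
So |(-4u + 7)/(u + 6) + 39/2| = 31|u + 8| / (2·|u + 6|).
Restrict δ ≤ 1. Then |u + 8| < 1 gives |u + 6| = |(u + 8) + (-2)| ≥ 2 − 1 = 1.
Hence |(-4u + 7)/(u + 6) + 39/2| < 31|u + 8|/(2·1) = (31/2)|u + 8|, which is < ϵ once |u + 8| < (2/31)ϵ.
Take δ = min(1, (2/31)ϵ). Then 0 < |u + 8| < δ forces both bounds, so |(-4u + 7)/(u + 6) + 39/2| < ϵ.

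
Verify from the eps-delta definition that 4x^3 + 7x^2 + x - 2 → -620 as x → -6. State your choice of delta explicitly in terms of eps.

Let eps > 0 be given. We want delta > 0 such that 0 < |x + 6| < delta implies |(4x^3 + 7x^2 + x - 2) + 620| < eps.
(4x^3 + 7x^2 + x - 2) + 620 = 4x^3 + 7x^2 + x + 618 = (x + 6)(4x^2 - 17x + 103).
So |(4x^3 + 7x^2 + x - 2) + 620| = |x + 6|·|4x^2 - 17x + 103|.
Require delta ≤ 1. Then |x + 6| < 1 gives |x| < 7, and by the triangle inequality |4x^2 - 17x + 103| ≤ 4·7^2 + 17·7 + 103 = 418.
Hence |(4x^3 + 7x^2 + x - 2) + 620| ≤ 418|x + 6| < eps provided |x + 6| < eps/418.
Take delta = min(1, eps/418). Then 0 < |x + 6| < delta gives both |x + 6| < 1 and |x + 6| < eps/418, so |(4x^3 + 7x^2 + x - 2) + 620| < eps.

delta = min(1, eps/418)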